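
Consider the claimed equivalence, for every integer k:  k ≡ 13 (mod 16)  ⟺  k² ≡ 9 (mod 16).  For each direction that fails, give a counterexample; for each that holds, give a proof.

(⇒) holds; (⇐) fails.

Converse. This fails: take k = 3. Then 3² = 9 ≡ 9 (mod 16), yet 3 ≡ 3 (mod 16), not 13.

Forward direction. Suppose k ≡ 13 (mod 16). Write k = 16j + 13. Then (16j + 13)² = 256j² + 416j + 169 = 16(16j² + 26j + 10) + 9, so k² ≡ 9 (mod 16).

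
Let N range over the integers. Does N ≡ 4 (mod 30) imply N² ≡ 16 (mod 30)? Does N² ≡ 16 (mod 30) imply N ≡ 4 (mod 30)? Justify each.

Only the forward implication holds.

(⇒) Suppose N ≡ 4 (mod 30). Write N = 30j + 4. Then (30j + 4)² = 900j² + 240j + 16 = 30(30j² + 8j) + 16, so N² ≡ 16 (mod 30).

(⇐) This fails: take N = 14. Then 14² = 196 ≡ 16 (mod 30), yet 14 ≡ 14 (mod 30), not 4.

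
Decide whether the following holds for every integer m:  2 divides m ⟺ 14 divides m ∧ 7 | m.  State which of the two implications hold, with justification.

(→) This fails: take m = 2. Certainly 2 ∣ 2, but 14 ∤ 2.

(←) Suppose 14 ∣ m and 7 ∣ m. Any common multiple of 14 and 7 is a multiple of their lcm; here lcm(14, 7) = 14·7/gcd(14, 7) = 98/7 = 14, so 14 ∣ m. Since 2 ∣ 14, it follows that 2 ∣ m.

Not equivalent: only (⇐) holds.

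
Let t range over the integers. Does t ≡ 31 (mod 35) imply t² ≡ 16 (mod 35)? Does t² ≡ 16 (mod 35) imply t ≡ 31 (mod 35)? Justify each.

(⇒) Suppose t ≡ 31 (mod 35). Write t = 35j + 31. Then (35j + 31)² = 1225j² + 2170j + 961 = 35(35j² + 62j + 27) + 16, so t² ≡ 16 (mod 35).

(⇐) This fails: take t = 4. Then 4² = 16 ≡ 16 (mod 35), yet 4 ≡ 4 (mod 35), not 31.

(⇒) holds; (⇐) fails.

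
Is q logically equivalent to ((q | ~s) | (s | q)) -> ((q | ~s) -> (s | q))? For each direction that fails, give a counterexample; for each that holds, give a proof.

The forward direction holds; the converse fails.

(⇒) Assume the antecedent. If q is true, the consequent reduces to true regardless of the other variables. If q is false, the antecedent cannot hold. Either way the consequent holds.

(⇐) This fails. Under q = F, s = T, the left side is false but the right side is true.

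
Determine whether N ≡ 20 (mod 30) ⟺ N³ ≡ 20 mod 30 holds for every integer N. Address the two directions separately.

Both directions hold.

(⟸) Suppose N³ ≡ 20 (mod 30). The only residue r in {0, …, 29} with r³ ≡ 20 (mod 30) is r = 20, so N ≡ 20 (mod 30).

(⟹) Suppose N ≡ 20 (mod 30). Write N = 30j + 20. Then (30j + 20)³ = 27000j³ + 54000j² + 36000j + 8000 = 30(900j³ + 1800j² + 1200j + 266) + 20, so N³ ≡ 20 (mod 30).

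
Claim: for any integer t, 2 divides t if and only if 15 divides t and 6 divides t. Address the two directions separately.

(→) This fails: take t = 2. Certainly 2 ∣ 2, but 15 ∤ 2.

(←) Suppose 15 ∣ t and 6 ∣ t. Any common multiple of 15 and 6 is a multiple of their lcm; here lcm(15, 6) = 15·6/gcd(15, 6) = 90/3 = 30, so 30 ∣ t. Since 2 ∣ 30, it follows that 2 ∣ t.

Only the converse holds.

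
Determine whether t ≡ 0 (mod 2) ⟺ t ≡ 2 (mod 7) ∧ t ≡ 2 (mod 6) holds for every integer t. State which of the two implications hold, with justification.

(⟸) If t ≡ 2 (mod 7) and t ≡ 2 (mod 6), then by the Chinese remainder theorem t ≡ 2 (mod 42). Since 2 ≡ 0 (mod 2) and 2 ∣ 42, we get t ≡ 0 (mod 2).

(⟹) This fails: t = 0 gives 0 ≡ 0 (mod 2) but 0 ≡ 0 (mod 7), so the conjunction on the right does not hold.

Not equivalent: only (⇐) holds.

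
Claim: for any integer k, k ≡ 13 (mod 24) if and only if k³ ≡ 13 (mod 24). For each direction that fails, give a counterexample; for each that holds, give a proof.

Both directions hold; the statement is true.

[⇒] Suppose k ≡ 13 (mod 24). Write k = 24j + 13. Then (24j + 13)³ = 13824j³ + 22464j² + 12168j + 2197 = 24(576j³ + 936j² + 507j + 91) + 13, so k³ ≡ 13 (mod 24).

[⇐] Conversely, suppose k³ ≡ 13 (mod 24). The only residue r in {0, …, 23} with r³ ≡ 13 (mod 24) is r = 13, so k ≡ 13 (mod 24).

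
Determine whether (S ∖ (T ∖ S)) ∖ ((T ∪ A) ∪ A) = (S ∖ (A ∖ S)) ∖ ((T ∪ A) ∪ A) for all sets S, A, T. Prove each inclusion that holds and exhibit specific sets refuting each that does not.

The two sets are equal.

(⊆) Let x ∈ (S ∖ (T ∖ S)) ∖ ((T ∪ A) ∪ A). Then x ∈ S and x ∉ A, T, from which x ∈ (S ∖ (A ∖ S)) ∖ ((T ∪ A) ∪ A).

(⊇) Let x ∈ (S ∖ (A ∖ S)) ∖ ((T ∪ A) ∪ A). Then x ∈ S and x ∉ A, T, from which x ∈ (S ∖ (T ∖ S)) ∖ ((T ∪ A) ∪ A).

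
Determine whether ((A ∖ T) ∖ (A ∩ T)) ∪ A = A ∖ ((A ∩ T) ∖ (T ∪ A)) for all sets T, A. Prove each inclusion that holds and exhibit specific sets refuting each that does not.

Forward inclusion. Let x ∈ ((A ∖ T) ∖ (A ∩ T)) ∪ A. Then either x ∈ A and x ∉ T; or x ∈ T ∩ A. In each case x ∈ A ∖ ((A ∩ T) ∖ (T ∪ A)), so ((A ∖ T) ∖ (A ∩ T)) ∪ A ⊆ A ∖ ((A ∩ T) ∖ (T ∪ A)).

Reverse inclusion. Let x ∈ A ∖ ((A ∩ T) ∖ (T ∪ A)). Then either x ∈ A and x ∉ T; or x ∈ T ∩ A. In each case x ∈ ((A ∖ T) ∖ (A ∩ T)) ∪ A, so A ∖ ((A ∩ T) ∖ (T ∪ A)) ⊆ ((A ∖ T) ∖ (A ∩ T)) ∪ A.

The two sets are equal.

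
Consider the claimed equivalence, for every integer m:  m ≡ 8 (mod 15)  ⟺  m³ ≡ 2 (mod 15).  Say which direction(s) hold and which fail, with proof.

(→) Suppose m ≡ 8 (mod 15). Write m = 15j + 8. Then (15j + 8)³ = 3375j³ + 5400j² + 2880j + 512 = 15(225j³ + 360j² + 192j + 34) + 2, so m³ ≡ 2 (mod 15).

(←) Conversely, suppose m³ ≡ 2 (mod 15). The only residue r in {0, …, 14} with r³ ≡ 2 (mod 15) is r = 8, so m ≡ 8 (mod 15).

Both implications hold.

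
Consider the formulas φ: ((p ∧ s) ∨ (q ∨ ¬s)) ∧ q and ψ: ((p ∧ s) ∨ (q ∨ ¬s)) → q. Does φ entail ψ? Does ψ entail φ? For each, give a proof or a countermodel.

Only the forward implication holds.

[⇒] Assume the antecedent. If q is true, ((p ∧ s) ∨ (q ∨ ¬s)) → q reduces to true regardless of the other variables. If q is false, the antecedent cannot hold. Either way ((p ∧ s) ∨ (q ∨ ¬s)) → q holds.

[⇐] This fails. Under q = F, p = F, s = T, the left side is false but the right side is true.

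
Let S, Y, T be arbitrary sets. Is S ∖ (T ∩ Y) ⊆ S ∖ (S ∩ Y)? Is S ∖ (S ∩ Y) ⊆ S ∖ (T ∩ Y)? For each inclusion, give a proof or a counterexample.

(⟹) This inclusion fails. Take S = {1}, Y = {1}, T = ∅; then 1 ∈ S ∖ (T ∩ Y) but 1 ∉ S ∖ (S ∩ Y).

(⟸) Let x ∈ S ∖ (S ∩ Y). Then either x ∈ S and x ∉ Y, T; or x ∈ S ∩ T and x ∉ Y. In each case x ∈ S ∖ (T ∩ Y), so S ∖ (S ∩ Y) ⊆ S ∖ (T ∩ Y).

The sets are not equal: only the reverse inclusion holds.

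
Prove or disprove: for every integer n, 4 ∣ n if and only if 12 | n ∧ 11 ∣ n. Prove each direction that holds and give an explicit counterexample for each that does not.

Forward direction. This fails: take n = 4. Certainly 4 ∣ 4, but 12 ∤ 4.

Converse. Suppose 12 ∣ n and 11 ∣ n. Any common multiple of 12 and 11 is a multiple of their lcm; here gcd(12, 11) = 1, so lcm(12, 11) = 12·11 = 132, so 132 ∣ n. Since 4 ∣ 132, it follows that 4 ∣ n.

Only the converse holds.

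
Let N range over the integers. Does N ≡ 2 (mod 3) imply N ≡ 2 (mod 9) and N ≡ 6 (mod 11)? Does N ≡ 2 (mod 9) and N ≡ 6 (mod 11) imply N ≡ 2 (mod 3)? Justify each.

The forward direction fails; the converse holds.

(⇐) If N ≡ 2 (mod 9) and N ≡ 6 (mod 11), then by the Chinese remainder theorem N ≡ 83 (mod 99). Since 83 ≡ 2 (mod 3) and 3 ∣ 99, we get N ≡ 2 (mod 3).

(⇒) This fails: N = 2 gives 2 ≡ 2 (mod 3) but 2 ≡ 2 (mod 11), so the conjunction on the right does not hold.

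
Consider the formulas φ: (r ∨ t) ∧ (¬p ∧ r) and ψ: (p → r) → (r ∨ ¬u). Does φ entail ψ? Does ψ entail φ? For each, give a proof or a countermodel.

Forward direction. Assume the antecedent. If t is true, the antecedent forces (t = T, p = F, r = T, u = F) or (t = T, p = F, r = T, u = T), and (p → r) → (r ∨ ¬u) holds there. If t is false, the antecedent forces (t = F, p = F, r = T, u = F) or (t = F, p = F, r = T, u = T), and (p → r) → (r ∨ ¬u) holds there. Either way (p → r) → (r ∨ ¬u) holds.

Converse. This fails. Under t = F, p = F, r = F, u = F, the left side is false but the right side is true.

Only the forward direction holds.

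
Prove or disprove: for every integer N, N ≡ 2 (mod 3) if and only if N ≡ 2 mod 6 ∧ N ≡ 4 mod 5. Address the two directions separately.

[⇒] This fails: N = 2 gives 2 ≡ 2 (mod 3) but 2 ≡ 2 (mod 5), so the conjunction on the right does not hold.

[⇐] Conversely, if N ≡ 2 (mod 6) and N ≡ 4 (mod 5), then by the Chinese remainder theorem N ≡ 14 (mod 30). Since 14 ≡ 2 (mod 3) and 3 ∣ 30, we get N ≡ 2 (mod 3).

The forward direction fails; the converse holds.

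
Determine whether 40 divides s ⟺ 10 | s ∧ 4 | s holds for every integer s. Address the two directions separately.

[⇒] If 40 ∣ s, write s = 40q. Since 40 = 4·10, s = 10·(4q), so 10 ∣ s; and since 40 = 10·4, s = 4·(10q), so 4 ∣ s.

[⇐] This fails: take s = 20. Both 10 ∣ 20 and 4 ∣ 20, yet 20 is not a multiple of 40 (since 20 = 0·40 + 20), so 40 ∤ 20.

Only the forward implication holds.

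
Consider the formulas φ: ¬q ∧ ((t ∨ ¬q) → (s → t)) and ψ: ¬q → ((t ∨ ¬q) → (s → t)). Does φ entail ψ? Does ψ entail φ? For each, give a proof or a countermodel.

The forward direction holds; the converse fails.

(→) Assume the antecedent. If t is true, ¬q → ((t ∨ ¬q) → (s → t)) reduces to true regardless of the other variables. If t is false, the antecedent forces (q = F, t = F, s = F), and ¬q → ((t ∨ ¬q) → (s → t)) holds there. Either way ¬q → ((t ∨ ¬q) → (s → t)) holds.

(←) This fails. Under q = T, t = F, s = F, the left side is false but the right side is true.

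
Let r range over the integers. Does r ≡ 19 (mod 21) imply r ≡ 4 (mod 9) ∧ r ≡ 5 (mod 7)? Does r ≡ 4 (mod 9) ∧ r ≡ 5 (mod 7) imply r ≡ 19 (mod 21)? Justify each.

(⟹) This fails: r = 19 gives 19 ≡ 19 (mod 21) but 19 ≡ 1 (mod 9), so the conjunction on the right does not hold.

(⟸) Conversely, if r ≡ 4 (mod 9) and r ≡ 5 (mod 7), then by the Chinese remainder theorem r ≡ 40 (mod 63). Since 40 ≡ 19 (mod 21) and 21 ∣ 63, we get r ≡ 19 (mod 21).

(⇒) fails; (⇐) holds.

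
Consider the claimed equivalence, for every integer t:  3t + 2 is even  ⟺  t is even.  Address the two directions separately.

(→) Suppose 3t + 2 is even. Since 3 is odd, 3t and t have the same parity, so 3t + 2 ≡ t + 2 (mod 2). As 2 is even, 3t + 2 is even exactly when t is even. Thus t is even.

(←) Conversely, suppose t is even; write t = 2j. Then 3t + 2 = 3·(2j) + 2 = 2·3j + 2, which is even.

Both directions hold.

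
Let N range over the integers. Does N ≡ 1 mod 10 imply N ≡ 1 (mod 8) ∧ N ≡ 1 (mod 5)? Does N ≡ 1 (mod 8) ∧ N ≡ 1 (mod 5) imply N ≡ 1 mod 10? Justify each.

[⇒] This fails: N = 11 gives 11 ≡ 1 (mod 10) but 11 ≡ 3 (mod 8), so the conjunction on the right does not hold.

[⇐] Conversely, if N ≡ 1 (mod 8) and N ≡ 1 (mod 5), then by the Chinese remainder theorem N ≡ 1 (mod 40). Since 1 ≡ 1 (mod 10) and 10 ∣ 40, we get N ≡ 1 (mod 10).

Only the reverse direction holds.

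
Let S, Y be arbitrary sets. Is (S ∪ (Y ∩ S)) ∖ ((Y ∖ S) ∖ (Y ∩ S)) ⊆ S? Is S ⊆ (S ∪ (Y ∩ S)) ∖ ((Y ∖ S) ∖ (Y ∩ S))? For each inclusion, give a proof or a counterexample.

(⟹) Let x ∈ (S ∪ (Y ∩ S)) ∖ ((Y ∖ S) ∖ (Y ∩ S)). Then either x ∈ S and x ∉ Y; or x ∈ S ∩ Y. In each case x ∈ S, so (S ∪ (Y ∩ S)) ∖ ((Y ∖ S) ∖ (Y ∩ S)) ⊆ S.

(⟸) Let x ∈ S. Then either x ∈ S and x ∉ Y; or x ∈ S ∩ Y. In each case x ∈ (S ∪ (Y ∩ S)) ∖ ((Y ∖ S) ∖ (Y ∩ S)), so S ⊆ (S ∪ (Y ∩ S)) ∖ ((Y ∖ S) ∖ (Y ∩ S)).

Both inclusions hold; the sets are equal.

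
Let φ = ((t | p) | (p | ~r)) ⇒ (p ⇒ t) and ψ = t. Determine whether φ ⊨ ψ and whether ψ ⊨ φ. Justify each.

Only the reverse direction holds.

Forward direction. This fails. Under r = F, p = F, t = F, the left side is true but the right side is false.

Converse. Assume the antecedent. If r is true, the antecedent forces (r = T, p = F, t = T) or (r = T, p = T, t = T), and ((t | p) | (p | ~r)) ⇒ (p ⇒ t) holds there. If r is false, the antecedent forces (r = F, p = F, t = T) or (r = F, p = T, t = T), and ((t | p) | (p | ~r)) ⇒ (p ⇒ t) holds there. Either way ((t | p) | (p | ~r)) ⇒ (p ⇒ t) holds.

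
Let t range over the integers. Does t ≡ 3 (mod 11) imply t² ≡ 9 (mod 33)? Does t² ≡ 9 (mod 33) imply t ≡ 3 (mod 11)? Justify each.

(→) This fails: take t = 14. Then 14 ≡ 3 (mod 11), but 14² = 196 ≡ 31 (mod 33), not 9.

(←) This fails: take t = 30. Then 30² = 900 ≡ 9 (mod 33), yet 30 ≡ 8 (mod 11), not 3.

Neither direction holds.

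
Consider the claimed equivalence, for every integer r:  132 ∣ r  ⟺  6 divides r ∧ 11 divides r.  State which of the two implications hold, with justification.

Only the forward implication holds.

(⇒) If 132 ∣ r, write r = 132q. Since 132 = 22·6, r = 6·(22q), so 6 ∣ r; and since 132 = 12·11, r = 11·(12q), so 11 ∣ r.

(⇐) This fails: take r = 66. Both 6 ∣ 66 and 11 ∣ 66, yet 66 is not a multiple of 132 (since 66 = 0·132 + 66), so 132 ∤ 66.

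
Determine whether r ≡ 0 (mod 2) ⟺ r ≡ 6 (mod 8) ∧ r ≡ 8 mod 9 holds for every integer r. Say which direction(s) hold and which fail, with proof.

Not equivalent: only (⇐) holds.

(→) This fails: r = 0 gives 0 ≡ 0 (mod 2) but 0 ≡ 0 (mod 8), so the conjunction on the right does not hold.

(←) Conversely, if r ≡ 6 (mod 8) and r ≡ 8 (mod 9), then by the Chinese remainder theorem r ≡ 62 (mod 72). Since 62 ≡ 0 (mod 2) and 2 ∣ 72, we get r ≡ 0 (mod 2).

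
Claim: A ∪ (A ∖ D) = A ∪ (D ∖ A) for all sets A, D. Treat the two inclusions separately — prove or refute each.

(⊆) holds; (⊇) fails.

(⊇) This inclusion fails. Take A = ∅, D = {1}; then 1 ∈ A ∪ (D ∖ A) but 1 ∉ A ∪ (A ∖ D).

(⊆) Let x ∈ A ∪ (A ∖ D). Then either x ∈ A and x ∉ D; or x ∈ A ∩ D. In each case x ∈ A ∪ (D ∖ A), so A ∪ (A ∖ D) ⊆ A ∪ (D ∖ A).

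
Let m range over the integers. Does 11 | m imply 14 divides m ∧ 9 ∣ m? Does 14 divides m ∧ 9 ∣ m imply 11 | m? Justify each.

Both directions fail.

Forward direction. This fails: take m = 11. Certainly 11 ∣ 11, but 14 ∤ 11.

Converse. This fails: take m = 126. Both 14 ∣ 126 and 9 ∣ 126, yet 126 is not a multiple of 11 (since 126 = 11·11 + 5), so 11 ∤ 126.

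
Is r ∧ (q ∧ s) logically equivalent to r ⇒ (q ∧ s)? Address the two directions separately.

Not equivalent: only (⇒) holds.

(⟸) This fails. Under s = F, r = F, q = F, the left side is false but the right side is true.

(⟹) Assume the antecedent. If s is true, the antecedent forces (s = T, r = T, q = T), and r ⇒ (q ∧ s) holds there. If s is false, the antecedent cannot hold. Either way r ⇒ (q ∧ s) holds.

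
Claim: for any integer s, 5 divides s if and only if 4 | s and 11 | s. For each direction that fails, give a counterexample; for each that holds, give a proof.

(⇒) This fails: take s = 5. Certainly 5 ∣ 5, but 4 ∤ 5.

(⇐) This fails: take s = 44. Both 4 ∣ 44 and 11 ∣ 44, yet 44 is not a multiple of 5 (since 44 = 8·5 + 4), so 5 ∤ 44.

Neither direction holds.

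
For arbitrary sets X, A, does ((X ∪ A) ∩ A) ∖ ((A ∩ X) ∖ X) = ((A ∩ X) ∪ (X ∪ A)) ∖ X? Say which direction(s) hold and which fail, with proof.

(⟹) This inclusion fails. Take X = {1}, A = {1}; then 1 ∈ ((X ∪ A) ∩ A) ∖ ((A ∩ X) ∖ X) but 1 ∉ ((A ∩ X) ∪ (X ∪ A)) ∖ X.

(⟸) Let x ∈ ((A ∩ X) ∪ (X ∪ A)) ∖ X. Then x ∈ A and x ∉ X, from which x ∈ ((X ∪ A) ∩ A) ∖ ((A ∩ X) ∖ X).

(⊆) fails; (⊇) holds.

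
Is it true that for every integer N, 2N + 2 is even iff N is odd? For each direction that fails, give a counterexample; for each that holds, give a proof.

(⇒) This fails: take N = 6. Then 2N + 2 = 14, which is even, yet N = 6 is even, not odd.

(⇐) Suppose N is odd. Since 2 is even, 2N is even for every N, so 2N + 2 has the same parity as 2, which is even. Hence 2N + 2 is even.

Not equivalent: only (⇐) holds.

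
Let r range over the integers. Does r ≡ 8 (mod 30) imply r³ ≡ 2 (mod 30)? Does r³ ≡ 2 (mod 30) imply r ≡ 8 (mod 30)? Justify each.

Forward direction. Suppose r ≡ 8 (mod 30). Write r = 30j + 8. Then (30j + 8)³ = 27000j³ + 21600j² + 5760j + 512 = 30(900j³ + 720j² + 192j + 17) + 2, so r³ ≡ 2 (mod 30).

Converse. Suppose r³ ≡ 2 (mod 30). The only residue r in {0, …, 29} with r³ ≡ 2 (mod 30) is r = 8, so r ≡ 8 (mod 30).

Equivalent; both directions hold.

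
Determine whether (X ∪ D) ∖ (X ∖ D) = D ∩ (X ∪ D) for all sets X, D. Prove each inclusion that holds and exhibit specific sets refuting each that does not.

Both inclusions hold.

Forward inclusion. Let x ∈ (X ∪ D) ∖ (X ∖ D). Then either x ∈ D and x ∉ X; or x ∈ X ∩ D. In each case x ∈ D ∩ (X ∪ D), so (X ∪ D) ∖ (X ∖ D) ⊆ D ∩ (X ∪ D).

Reverse inclusion. Let x ∈ D ∩ (X ∪ D). Then either x ∈ D and x ∉ X; or x ∈ X ∩ D. In each case x ∈ (X ∪ D) ∖ (X ∖ D), so D ∩ (X ∪ D) ⊆ (X ∪ D) ∖ (X ∖ D).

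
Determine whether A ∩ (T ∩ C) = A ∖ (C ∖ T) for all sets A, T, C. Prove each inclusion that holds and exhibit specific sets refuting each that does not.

Only the forward inclusion holds.

Forward inclusion. Let x ∈ A ∩ (T ∩ C). Then x ∈ A ∩ T ∩ C, from which x ∈ A ∖ (C ∖ T).

Reverse inclusion. This inclusion fails. Take A = {1}, T = ∅, C = ∅; then 1 ∈ A ∖ (C ∖ T) but 1 ∉ A ∩ (T ∩ C).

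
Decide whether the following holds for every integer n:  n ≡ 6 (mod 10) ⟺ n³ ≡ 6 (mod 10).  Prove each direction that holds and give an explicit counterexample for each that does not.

Both directions hold.

Forward direction. Suppose n ≡ 6 (mod 10). Write n = 10j + 6. Then (10j + 6)³ = 1000j³ + 1800j² + 1080j + 216 = 10(100j³ + 180j² + 108j + 21) + 6, so n³ ≡ 6 (mod 10).

Converse. For the converse, argue contrapositively. If n ≢ 6 (mod 10), then n is congruent to one of 0, 1, 2, 3, 4, 5, 7, 8, 9 modulo 10, and these give n³ ≡ 0, 1, 8, 7, 4, 5, 3, 2, 9 respectively — never 6.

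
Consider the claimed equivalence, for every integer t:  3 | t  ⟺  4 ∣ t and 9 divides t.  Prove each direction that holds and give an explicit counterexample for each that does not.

Only the converse holds.

[⇒] This fails: take t = 3. Certainly 3 ∣ 3, but 4 ∤ 3.

[⇐] Suppose 4 ∣ t and 9 ∣ t. Any common multiple of 4 and 9 is a multiple of their lcm; here gcd(4, 9) = 1, so lcm(4, 9) = 4·9 = 36, so 36 ∣ t. Since 3 ∣ 36, it follows that 3 ∣ t.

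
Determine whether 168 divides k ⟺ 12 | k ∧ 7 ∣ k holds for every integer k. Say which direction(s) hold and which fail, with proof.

[⇒] If 168 ∣ k, write k = 168q. Since 168 = 14·12, k = 12·(14q), so 12 ∣ k; and since 168 = 24·7, k = 7·(24q), so 7 ∣ k.

[⇐] This fails: take k = 84. Both 12 ∣ 84 and 7 ∣ 84, yet 84 is not a multiple of 168 (since 84 = 0·168 + 84), so 168 ∤ 84.

Only the forward direction holds.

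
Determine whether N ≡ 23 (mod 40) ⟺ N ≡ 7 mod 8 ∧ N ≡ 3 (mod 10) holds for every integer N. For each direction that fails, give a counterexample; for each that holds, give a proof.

(⇒) Suppose N ≡ 23 (mod 40); write N = 40j + 23. Since 8 ∣ 40, reducing mod 8 gives N ≡ 23 ≡ 7 (mod 8); since 10 ∣ 40, reducing mod 10 gives N ≡ 23 ≡ 3 (mod 10).

(⇐) Conversely, if N ≡ 7 (mod 8) and N ≡ 3 (mod 10), then by the Chinese remainder theorem N ≡ 23 (mod 40). This is exactly N ≡ 23 (mod 40).

The biconditional holds.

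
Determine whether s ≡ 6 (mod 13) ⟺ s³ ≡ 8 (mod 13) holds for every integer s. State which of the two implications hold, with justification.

Only the forward implication holds.

(→) Suppose s ≡ 6 (mod 13). Write s = 13j + 6. Then (13j + 6)³ = 2197j³ + 3042j² + 1404j + 216 = 13(169j³ + 234j² + 108j + 16) + 8, so s³ ≡ 8 (mod 13).

(←) This fails: take s = 2. Then 2³ = 8 ≡ 8 (mod 13), yet 2 ≡ 2 (mod 13), not 6.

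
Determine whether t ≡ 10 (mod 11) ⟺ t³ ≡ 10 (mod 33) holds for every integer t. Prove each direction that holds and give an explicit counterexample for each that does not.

(⇒) fails; (⇐) holds.

(⇐) The residues r modulo 33 with r³ ≡ 10 (mod 33) are exactly {10}, and each is ≡ 10 (mod 11).

(⇒) This fails: take t = 21. Then 21 ≡ 10 (mod 11), but 21³ = 9261 ≡ 21 (mod 33), not 10.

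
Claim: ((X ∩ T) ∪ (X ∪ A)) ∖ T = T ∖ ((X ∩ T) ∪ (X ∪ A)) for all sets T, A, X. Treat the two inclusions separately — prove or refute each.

(⟹) This inclusion fails. Take T = ∅, A = {1}, X = ∅; then 1 ∈ ((X ∩ T) ∪ (X ∪ A)) ∖ T but 1 ∉ T ∖ ((X ∩ T) ∪ (X ∪ A)).

(⟸) This inclusion fails. Take T = {1}, A = ∅, X = ∅; then 1 ∈ T ∖ ((X ∩ T) ∪ (X ∪ A)) but 1 ∉ ((X ∩ T) ∪ (X ∪ A)) ∖ T.

Both inclusions fail.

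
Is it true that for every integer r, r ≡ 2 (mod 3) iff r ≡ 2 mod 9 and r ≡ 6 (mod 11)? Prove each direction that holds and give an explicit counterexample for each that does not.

(←) If r ≡ 2 (mod 9) and r ≡ 6 (mod 11), then by the Chinese remainder theorem r ≡ 83 (mod 99). Since 83 ≡ 2 (mod 3) and 3 ∣ 99, we get r ≡ 2 (mod 3).

(→) This fails: r = 2 gives 2 ≡ 2 (mod 3) but 2 ≡ 2 (mod 11), so the conjunction on the right does not hold.

(⇒) fails; (⇐) holds.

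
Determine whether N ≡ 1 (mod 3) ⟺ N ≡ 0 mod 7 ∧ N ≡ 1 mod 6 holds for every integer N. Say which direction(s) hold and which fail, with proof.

Only the reverse direction holds.

Forward direction. This fails: N = 1 gives 1 ≡ 1 (mod 3) but 1 ≡ 1 (mod 7), so the conjunction on the right does not hold.

Converse. If N ≡ 0 (mod 7) and N ≡ 1 (mod 6), then by the Chinese remainder theorem N ≡ 7 (mod 42). Since 7 ≡ 1 (mod 3) and 3 ∣ 42, we get N ≡ 1 (mod 3).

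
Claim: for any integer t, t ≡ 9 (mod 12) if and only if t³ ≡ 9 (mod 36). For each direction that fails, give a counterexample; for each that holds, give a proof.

[⇐] The residues r modulo 36 with r³ ≡ 9 (mod 36) are exactly {9, 21, 33}, and each is ≡ 9 (mod 12).

[⇒] Suppose t ≡ 9 (mod 12). Working modulo 36, t ∈ {9, 21, 33}; for each such r, r³ ≡ 9 (mod 36).

Equivalent; both directions hold.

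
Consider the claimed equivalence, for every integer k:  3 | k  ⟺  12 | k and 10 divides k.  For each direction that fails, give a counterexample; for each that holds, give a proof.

Only the converse holds.

[⇒] This fails: take k = 3. Certainly 3 ∣ 3, but 12 ∤ 3.

[⇐] Suppose 12 ∣ k and 10 ∣ k. Any common multiple of 12 and 10 is a multiple of their lcm; here lcm(12, 10) = 12·10/gcd(12, 10) = 120/2 = 60, so 60 ∣ k. Since 3 ∣ 60, it follows that 3 ∣ k.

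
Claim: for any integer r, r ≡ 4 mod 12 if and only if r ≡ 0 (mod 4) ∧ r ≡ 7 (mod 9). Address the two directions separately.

(←) If r ≡ 0 (mod 4) and r ≡ 7 (mod 9), then by the Chinese remainder theorem r ≡ 16 (mod 36). Since 16 ≡ 4 (mod 12) and 12 ∣ 36, we get r ≡ 4 (mod 12).

(→) This fails: r = 4 gives 4 ≡ 4 (mod 12) but 4 ≡ 4 (mod 9), so the conjunction on the right does not hold.

Only the reverse direction holds.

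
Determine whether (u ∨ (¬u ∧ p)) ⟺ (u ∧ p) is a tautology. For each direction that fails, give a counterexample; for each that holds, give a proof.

(⇒) This fails. Under p = T, u = F, the left side is true but the right side is false.

(⇐) Assume the antecedent. If p is true, u ∨ (¬u ∧ p) reduces to true regardless of the other variables. If p is false, the antecedent cannot hold. Either way u ∨ (¬u ∧ p) holds.

Only the reverse direction holds.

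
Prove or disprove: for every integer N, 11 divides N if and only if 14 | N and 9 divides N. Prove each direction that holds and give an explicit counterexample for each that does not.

(⇒) fails and (⇐) fails.

(→) This fails: take N = 11. Certainly 11 ∣ 11, but 14 ∤ 11.

(←) This fails: take N = 126. Both 14 ∣ 126 and 9 ∣ 126, yet 126 is not a multiple of 11 (since 126 = 11·11 + 5), so 11 ∤ 126.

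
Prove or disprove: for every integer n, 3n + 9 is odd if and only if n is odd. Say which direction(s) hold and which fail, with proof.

Neither direction holds.

(⇒) This fails: n = 6 gives 3n + 9 = 27, which is odd, but 6 is even, not odd.

(⇐) This also fails: n = 5 is odd, but 3n + 9 = 24 is even, not odd.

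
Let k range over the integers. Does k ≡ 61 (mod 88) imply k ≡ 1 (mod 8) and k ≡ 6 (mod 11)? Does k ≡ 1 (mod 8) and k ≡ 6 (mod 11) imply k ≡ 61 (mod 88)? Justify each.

Both directions fail.

(→) This fails: k = 61 gives 61 ≡ 61 (mod 88) but 61 ≡ 5 (mod 8), so the conjunction on the right does not hold.

(←) This fails: k = 17 satisfies both congruences on the right (17 ≡ 1 mod 8 and 17 ≡ 6 mod 11) yet 17 ≡ 17 (mod 88), not 61.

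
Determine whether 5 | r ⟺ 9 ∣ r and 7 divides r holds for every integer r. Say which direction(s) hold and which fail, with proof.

Neither direction holds.

(→) This fails: take r = 5. Certainly 5 ∣ 5, but 9 ∤ 5.

(←) This fails: take r = 63. Both 9 ∣ 63 and 7 ∣ 63, yet 63 is not a multiple of 5 (since 63 = 12·5 + 3), so 5 ∤ 63.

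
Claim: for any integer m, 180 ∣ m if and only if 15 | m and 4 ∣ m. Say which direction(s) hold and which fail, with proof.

(←) This fails: take m = 60. Both 15 ∣ 60 and 4 ∣ 60, yet 60 is not a multiple of 180 (since 60 = 0·180 + 60), so 180 ∤ 60.

(→) If 180 ∣ m, write m = 180q. Since 180 = 12·15, m = 15·(12q), so 15 ∣ m; and since 180 = 45·4, m = 4·(45q), so 4 ∣ m.

Only the forward implication holds.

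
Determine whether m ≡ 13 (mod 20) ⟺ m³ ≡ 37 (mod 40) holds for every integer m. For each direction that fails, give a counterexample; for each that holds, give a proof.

(⇐) The residues r modulo 40 with r³ ≡ 37 (mod 40) are exactly {13}, and each is ≡ 13 (mod 20).

(⇒) This fails: take m = 33. Then 33 ≡ 13 (mod 20), but 33³ = 35937 ≡ 17 (mod 40), not 37.

Only the converse holds.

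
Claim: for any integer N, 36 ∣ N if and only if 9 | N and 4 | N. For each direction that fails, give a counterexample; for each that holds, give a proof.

Both implications hold.

(⇒) If 36 ∣ N, write N = 36q. Since 36 = 4·9, N = 9·(4q), so 9 ∣ N; and since 36 = 9·4, N = 4·(9q), so 4 ∣ N.

(⇐) Suppose 9 ∣ N and 4 ∣ N. Any common multiple of 9 and 4 is a multiple of their lcm; here gcd(9, 4) = 1, so lcm(9, 4) = 9·4 = 36, so 36 ∣ N.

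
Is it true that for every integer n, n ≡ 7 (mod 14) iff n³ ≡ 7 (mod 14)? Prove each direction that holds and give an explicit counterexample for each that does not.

Forward direction. Suppose n ≡ 7 (mod 14). Write n = 14j + 7. Then (14j + 7)³ = 2744j³ + 4116j² + 2058j + 343 = 14(196j³ + 294j² + 147j + 24) + 7, so n³ ≡ 7 (mod 14).

Converse. Suppose n³ ≡ 7 (mod 14). The only residue r in {0, …, 13} with r³ ≡ 7 (mod 14) is r = 7, so n ≡ 7 (mod 14).

Both directions hold.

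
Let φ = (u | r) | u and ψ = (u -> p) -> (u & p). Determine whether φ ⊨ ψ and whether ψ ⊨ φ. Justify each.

(⟹) This fails. Under r = T, u = F, p = F, the left side is true but the right side is false.

(⟸) Assume the antecedent. If r is true, (u | r) | u reduces to true regardless of the other variables. If r is false, the antecedent forces (r = F, u = T, p = F) or (r = F, u = T, p = T), and (u | r) | u holds there. Either way (u | r) | u holds.

The forward direction fails; the converse holds.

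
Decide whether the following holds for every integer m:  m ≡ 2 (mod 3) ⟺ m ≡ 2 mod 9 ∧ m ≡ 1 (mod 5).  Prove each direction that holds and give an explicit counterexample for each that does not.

(→) This fails: m = 32 gives 32 ≡ 2 (mod 3) but 32 ≡ 5 (mod 9), so the conjunction on the right does not hold.

(←) Conversely, if m ≡ 2 (mod 9) and m ≡ 1 (mod 5), then by the Chinese remainder theorem m ≡ 11 (mod 45). Since 11 ≡ 2 (mod 3) and 3 ∣ 45, we get m ≡ 2 (mod 3).

(⇒) fails; (⇐) holds.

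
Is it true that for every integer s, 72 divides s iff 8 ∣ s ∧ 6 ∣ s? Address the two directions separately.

The forward direction holds; the converse fails.

(⟹) If 72 ∣ s, write s = 72q. Since 72 = 9·8, s = 8·(9q), so 8 ∣ s; and since 72 = 12·6, s = 6·(12q), so 6 ∣ s.

(⟸) This fails: take s = 24. Both 8 ∣ 24 and 6 ∣ 24, yet 24 is not a multiple of 72 (since 24 = 0·72 + 24), so 72 ∤ 24.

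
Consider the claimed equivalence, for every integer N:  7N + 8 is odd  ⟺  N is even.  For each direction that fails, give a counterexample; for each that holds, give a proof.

Neither implication holds.

(⇒) This fails: N = 3 gives 7N + 8 = 29, which is odd, but 3 is odd, not even.

(⇐) This also fails: N = 4 is even, but 7N + 8 = 36 is even, not odd.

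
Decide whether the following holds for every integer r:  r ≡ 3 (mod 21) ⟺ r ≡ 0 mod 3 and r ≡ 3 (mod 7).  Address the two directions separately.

Both directions hold; the statement is true.

Forward direction. Suppose r ≡ 3 (mod 21); write r = 21j + 3. Since 3 ∣ 21, reducing mod 3 gives r ≡ 3 ≡ 0 (mod 3); since 7 ∣ 21, reducing mod 7 gives r ≡ 3 (mod 7).

Converse. If r ≡ 0 (mod 3) and r ≡ 3 (mod 7), then by the Chinese remainder theorem r ≡ 3 (mod 21). This is exactly r ≡ 3 (mod 21).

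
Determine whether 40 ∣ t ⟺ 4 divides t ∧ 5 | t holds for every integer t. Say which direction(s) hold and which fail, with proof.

Not equivalent: only (⇒) holds.

(→) If 40 ∣ t, write t = 40q. Since 40 = 10·4, t = 4·(10q), so 4 ∣ t; and since 40 = 8·5, t = 5·(8q), so 5 ∣ t.

(←) This fails: take t = 20. Both 4 ∣ 20 and 5 ∣ 20, yet 20 is not a multiple of 40 (since 20 = 0·40 + 20), so 40 ∤ 20.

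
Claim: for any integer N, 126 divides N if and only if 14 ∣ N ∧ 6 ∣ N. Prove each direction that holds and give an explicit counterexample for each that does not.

Only the forward direction holds.

(⇒) If 126 ∣ N, write N = 126q. Since 126 = 9·14, N = 14·(9q), so 14 ∣ N; and since 126 = 21·6, N = 6·(21q), so 6 ∣ N.

(⇐) This fails: take N = 42. Both 14 ∣ 42 and 6 ∣ 42, yet 42 is not a multiple of 126 (since 42 = 0·126 + 42), so 126 ∤ 42.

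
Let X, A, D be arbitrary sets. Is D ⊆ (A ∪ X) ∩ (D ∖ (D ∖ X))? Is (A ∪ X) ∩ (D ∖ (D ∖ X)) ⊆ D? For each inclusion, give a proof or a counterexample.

Forward inclusion. This inclusion fails. Take X = ∅, A = ∅, D = {1}; then 1 ∈ D but 1 ∉ (A ∪ X) ∩ (D ∖ (D ∖ X)).

Reverse inclusion. Let x ∈ (A ∪ X) ∩ (D ∖ (D ∖ X)). Then either x ∈ X ∩ D and x ∉ A; or x ∈ X ∩ A ∩ D. In each case x ∈ D, so (A ∪ X) ∩ (D ∖ (D ∖ X)) ⊆ D.

Only the reverse inclusion holds.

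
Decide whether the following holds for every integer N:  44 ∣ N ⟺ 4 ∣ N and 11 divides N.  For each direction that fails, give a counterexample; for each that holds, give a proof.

Equivalent; both directions hold.

Forward direction. If 44 ∣ N, write N = 44q. Since 44 = 11·4, N = 4·(11q), so 4 ∣ N; and since 44 = 4·11, N = 11·(4q), so 11 ∣ N.

Converse. Suppose 4 ∣ N and 11 ∣ N. Any common multiple of 4 and 11 is a multiple of their lcm; here gcd(4, 11) = 1, so lcm(4, 11) = 4·11 = 44, so 44 ∣ N.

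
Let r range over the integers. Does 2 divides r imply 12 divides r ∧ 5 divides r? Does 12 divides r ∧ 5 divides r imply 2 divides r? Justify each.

Only the reverse direction holds.

(⇒) This fails: take r = 2. Certainly 2 ∣ 2, but 12 ∤ 2.

(⇐) Suppose 12 ∣ r and 5 ∣ r. Any common multiple of 12 and 5 is a multiple of their lcm; here gcd(12, 5) = 1, so lcm(12, 5) = 12·5 = 60, so 60 ∣ r. Since 2 ∣ 60, it follows that 2 ∣ r.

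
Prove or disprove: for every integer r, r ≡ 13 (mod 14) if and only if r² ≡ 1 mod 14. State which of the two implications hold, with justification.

Only the forward direction holds.

(⇐) This fails: take r = 1. Then 1² = 1 ≡ 1 (mod 14), yet 1 ≡ 1 (mod 14), not 13.

(⇒) Suppose r ≡ 13 (mod 14). Write r = 14j + 13. Then (14j + 13)² = 196j² + 364j + 169 = 14(14j² + 26j + 12) + 1, so r² ≡ 1 (mod 14).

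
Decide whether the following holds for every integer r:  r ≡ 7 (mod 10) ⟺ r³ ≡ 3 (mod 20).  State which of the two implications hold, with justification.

(⇒) This fails: take r = 17. Then 17 ≡ 7 (mod 10), but 17³ = 4913 ≡ 13 (mod 20), not 3.

(⇐) Conversely, the residues r modulo 20 with r³ ≡ 3 (mod 20) are exactly {7}, and each is ≡ 7 (mod 10).

Only the converse holds.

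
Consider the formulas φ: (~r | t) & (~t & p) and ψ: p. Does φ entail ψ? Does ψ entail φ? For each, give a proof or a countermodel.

(⇒) Assume the antecedent. If t is true, the antecedent cannot hold. If t is false, the antecedent forces (t = F, p = T, r = F), and p holds there. Either way p holds.

(⇐) This fails. Under t = T, p = T, r = F, the left side is false but the right side is true.

Not equivalent: only (⇒) holds.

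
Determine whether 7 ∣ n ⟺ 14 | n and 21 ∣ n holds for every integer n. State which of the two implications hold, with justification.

Only the reverse direction holds.

(←) Suppose 14 ∣ n and 21 ∣ n. Any common multiple of 14 and 21 is a multiple of their lcm; here lcm(14, 21) = 14·21/gcd(14, 21) = 294/7 = 42, so 42 ∣ n. Since 7 ∣ 42, it follows that 7 ∣ n.

(→) This fails: take n = 7. Certainly 7 ∣ 7, but 14 ∤ 7.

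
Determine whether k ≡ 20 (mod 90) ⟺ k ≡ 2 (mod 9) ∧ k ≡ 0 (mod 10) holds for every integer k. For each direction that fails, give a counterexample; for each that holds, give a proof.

Both directions hold.

(⇐) If k ≡ 2 (mod 9) and k ≡ 0 (mod 10), then by the Chinese remainder theorem k ≡ 20 (mod 90). This is exactly k ≡ 20 (mod 90).

(⇒) Suppose k ≡ 20 (mod 90); write k = 90j + 20. Since 9 ∣ 90, reducing mod 9 gives k ≡ 20 ≡ 2 (mod 9); since 10 ∣ 90, reducing mod 10 gives k ≡ 20 ≡ 0 (mod 10).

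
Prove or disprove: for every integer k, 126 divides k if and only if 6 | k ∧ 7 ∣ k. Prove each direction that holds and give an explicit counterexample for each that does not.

(⇐) This fails: take k = 42. Both 6 ∣ 42 and 7 ∣ 42, yet 42 is not a multiple of 126 (since 42 = 0·126 + 42), so 126 ∤ 42.

(⇒) If 126 ∣ k, write k = 126q. Since 126 = 21·6, k = 6·(21q), so 6 ∣ k; and since 126 = 18·7, k = 7·(18q), so 7 ∣ k.

The forward direction holds; the converse fails.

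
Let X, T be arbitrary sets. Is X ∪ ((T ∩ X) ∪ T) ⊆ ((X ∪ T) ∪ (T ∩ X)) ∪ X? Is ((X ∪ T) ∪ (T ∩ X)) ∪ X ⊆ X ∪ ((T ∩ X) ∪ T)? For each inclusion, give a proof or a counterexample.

The two sets are equal.

Forward inclusion. Let x ∈ X ∪ ((T ∩ X) ∪ T). Then either x ∈ X and x ∉ T; or x ∈ T and x ∉ X; or x ∈ X ∩ T. In each case x ∈ ((X ∪ T) ∪ (T ∩ X)) ∪ X, so X ∪ ((T ∩ X) ∪ T) ⊆ ((X ∪ T) ∪ (T ∩ X)) ∪ X.

Reverse inclusion. Let x ∈ ((X ∪ T) ∪ (T ∩ X)) ∪ X. Then either x ∈ X and x ∉ T; or x ∈ T and x ∉ X; or x ∈ X ∩ T. In each case x ∈ X ∪ ((T ∩ X) ∪ T), so ((X ∪ T) ∪ (T ∩ X)) ∪ X ⊆ X ∪ ((T ∩ X) ∪ T).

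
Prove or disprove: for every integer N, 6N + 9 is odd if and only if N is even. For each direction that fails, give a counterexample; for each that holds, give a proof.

Forward direction. This fails: take N = 7. Then 6N + 9 = 51, which is odd, yet N = 7 is odd, not even.

Converse. Suppose N is even. Since 6 is even, 6N is even for every N, so 6N + 9 has the same parity as 9, which is odd. Hence 6N + 9 is odd.

(⇒) fails; (⇐) holds.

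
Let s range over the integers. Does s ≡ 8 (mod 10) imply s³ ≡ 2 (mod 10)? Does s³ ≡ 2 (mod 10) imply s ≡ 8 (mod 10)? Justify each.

(⇐) Suppose s³ ≡ 2 (mod 10). The only residue r in {0, …, 9} with r³ ≡ 2 (mod 10) is r = 8, so s ≡ 8 (mod 10).

(⇒) Suppose s ≡ 8 (mod 10). Write s = 10j + 8. Then (10j + 8)³ = 1000j³ + 2400j² + 1920j + 512 = 10(100j³ + 240j² + 192j + 51) + 2, so s³ ≡ 2 (mod 10).

Both directions hold; the statement is true.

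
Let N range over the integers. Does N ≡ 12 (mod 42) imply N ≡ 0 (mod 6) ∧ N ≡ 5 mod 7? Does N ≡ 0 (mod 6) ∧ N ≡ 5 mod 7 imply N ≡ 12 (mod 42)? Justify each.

(→) Suppose N ≡ 12 (mod 42); write N = 42j + 12. Since 6 ∣ 42, reducing mod 6 gives N ≡ 12 ≡ 0 (mod 6); since 7 ∣ 42, reducing mod 7 gives N ≡ 12 ≡ 5 (mod 7).

(←) Conversely, if N ≡ 0 (mod 6) and N ≡ 5 (mod 7), then by the Chinese remainder theorem N ≡ 12 (mod 42). This is exactly N ≡ 12 (mod 42).

The biconditional holds.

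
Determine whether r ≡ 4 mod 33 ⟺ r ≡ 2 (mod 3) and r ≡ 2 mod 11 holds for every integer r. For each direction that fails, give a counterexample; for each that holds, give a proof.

(⇒) fails and (⇐) fails.

Forward direction. This fails: r = 4 gives 4 ≡ 4 (mod 33) but 4 ≡ 1 (mod 3), so the conjunction on the right does not hold.

Converse. This fails: r = 2 satisfies both congruences on the right (2 ≡ 2 mod 3 and 2 ≡ 2 mod 11) yet 2 ≡ 2 (mod 33), not 4.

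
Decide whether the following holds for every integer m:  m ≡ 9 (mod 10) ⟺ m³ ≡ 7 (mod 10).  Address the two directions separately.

Both directions fail.

(→) This fails: take m = 9. Then 9 ≡ 9 (mod 10), but 9³ = 729 ≡ 9 (mod 10), not 7.

(←) This fails: take m = 3. Then 3³ = 27 ≡ 7 (mod 10), yet 3 ≡ 3 (mod 10), not 9.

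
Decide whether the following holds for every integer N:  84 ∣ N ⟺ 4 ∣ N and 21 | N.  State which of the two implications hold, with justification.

Both directions hold; the statement is true.

(⇒) If 84 ∣ N, write N = 84q. Since 84 = 21·4, N = 4·(21q), so 4 ∣ N; and since 84 = 4·21, N = 21·(4q), so 21 ∣ N.

(⇐) Suppose 4 ∣ N and 21 ∣ N. Any common multiple of 4 and 21 is a multiple of their lcm; here gcd(4, 21) = 1, so lcm(4, 21) = 4·21 = 84, so 84 ∣ N.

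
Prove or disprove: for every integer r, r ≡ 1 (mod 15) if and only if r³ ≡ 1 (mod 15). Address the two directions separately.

Forward direction. Suppose r ≡ 1 (mod 15). Write r = 15j + 1. Then (15j + 1)³ = 3375j³ + 675j² + 45j + 1 = 15(225j³ + 45j² + 3j) + 1, so r³ ≡ 1 (mod 15).

Converse. Suppose r³ ≡ 1 (mod 15). The only residue r in {0, …, 14} with r³ ≡ 1 (mod 15) is r = 1, so r ≡ 1 (mod 15).

Equivalent; both directions hold.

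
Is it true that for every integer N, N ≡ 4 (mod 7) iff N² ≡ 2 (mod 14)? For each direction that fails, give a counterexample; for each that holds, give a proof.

(⟹) This fails: take N = 11. Then 11 ≡ 4 (mod 7), but 11² = 121 ≡ 9 (mod 14), not 2.

(⟸) This fails: take N = 10. Then 10² = 100 ≡ 2 (mod 14), yet 10 ≡ 3 (mod 7), not 4.

Neither direction holds.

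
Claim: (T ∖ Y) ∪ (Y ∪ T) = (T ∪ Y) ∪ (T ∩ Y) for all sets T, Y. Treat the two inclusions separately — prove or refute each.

(⟹) Let x ∈ (T ∖ Y) ∪ (Y ∪ T). Then either x ∈ T and x ∉ Y; or x ∈ Y and x ∉ T; or x ∈ T ∩ Y. In each case x ∈ (T ∪ Y) ∪ (T ∩ Y), so (T ∖ Y) ∪ (Y ∪ T) ⊆ (T ∪ Y) ∪ (T ∩ Y).

(⟸) Let x ∈ (T ∪ Y) ∪ (T ∩ Y). Then either x ∈ T and x ∉ Y; or x ∈ Y and x ∉ T; or x ∈ T ∩ Y. In each case x ∈ (T ∖ Y) ∪ (Y ∪ T), so (T ∪ Y) ∪ (T ∩ Y) ⊆ (T ∖ Y) ∪ (Y ∪ T).

Both inclusions hold.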